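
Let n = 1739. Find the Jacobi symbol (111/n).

Reciprocity: 111 ≡ 3 and 1739 ≡ 3 (mod 4), so (111/1739) = −(1739/111).
Reduce top mod 111: now compute (74/111).
Pull out 2: since 111 ≡ 7 (mod 8), (2/111) = +1.
Reciprocity: 37 ≡ 1 and 111 ≡ 3 (mod 4), so (37/111) = +(111/37).
Reduce top mod 37: now compute (0/37).
Top reduces to 0: gcd > 1, so the symbol is 0.

0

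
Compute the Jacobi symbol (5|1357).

-1

Reciprocity: 5 ≡ 1 and 1357 ≡ 1 (mod 4), so (5/1357) = +(1357/5).
Reduce top mod 5: now compute (2/5).
Pull out 2: since 5 ≡ 5 (mod 8), (2/5) = -1.
Reached (1/5) = 1. Collecting the sign flips along the way, the symbol is -1.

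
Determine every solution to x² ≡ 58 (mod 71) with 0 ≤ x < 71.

22, 49

Since 71 ≡ 3 (mod 4), a square root of 58 is 58^((71+1)/4) = 58^18 mod 71.
Repeated squaring: 58^2≡27, 58^4≡19, 58^8≡6, 58^16≡36 (mod 71).
58^18 = 58^(16+2) ≡ 49 (mod 71).
Check: 49² = 2401 ≡ 58 (mod 71). The two roots are 22 and 49.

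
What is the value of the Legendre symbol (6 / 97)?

1

Pull out 2: since 97 ≡ 1 (mod 8), (2/97) = +1.
Reciprocity: 3 ≡ 3 and 97 ≡ 1 (mod 4), so (3/97) = +(97/3).
Reduce top mod 3: now compute (1/3).
Reached (1/3) = 1. Collecting the sign flips along the way, the symbol is +1.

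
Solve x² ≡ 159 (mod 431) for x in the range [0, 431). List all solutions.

Since 431 ≡ 3 (mod 4), a square root of 159 is 159^((431+1)/4) = 159^108 mod 431.
Repeated squaring: 159^2≡283, 159^4≡354, 159^8≡326, 159^16≡250, 159^32≡5, 159^64≡25 (mod 431).
159^108 = 159^(64+32+8+4) ≡ 361 (mod 431).
Check: 361² = 130321 ≡ 159 (mod 431). The two roots are 70 and 361.

70, 361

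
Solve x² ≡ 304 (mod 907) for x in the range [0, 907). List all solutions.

55, 852

Since 907 ≡ 3 (mod 4), a square root of 304 is 304^((907+1)/4) = 304^227 mod 907.
Repeated squaring: 304^2≡809, 304^4≡534, 304^8≡358, 304^16≡277, 304^32≡541, 304^64≡627, 304^128≡398 (mod 907).
304^227 = 304^(128+64+32+2+1) ≡ 55 (mod 907).
Check: 55² = 3025 ≡ 304 (mod 907). The two roots are 55 and 852.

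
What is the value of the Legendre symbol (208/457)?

-1

Pull out 2^4: since 457 ≡ 1 (mod 8), (2/457) = +1, so (2/457)^4 = +1.
Reciprocity: 13 ≡ 1 and 457 ≡ 1 (mod 4), so (13/457) = +(457/13).
Reduce top mod 13: now compute (2/13).
Pull out 2: since 13 ≡ 5 (mod 8), (2/13) = -1.
Reached (1/13) = 1. Collecting the sign flips along the way, the symbol is -1.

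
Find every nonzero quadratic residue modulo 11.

1 3 4 5 9

Square k = 1,…,5 (k and 11−k give the same square):
1²=1, 2²=4, 3²=9, 4²≡5, 5²≡3 (mod 11).
So the quadratic residues mod 11 are {1, 3, 4, 5, 9}.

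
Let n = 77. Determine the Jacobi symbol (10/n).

1

Pull out 2: since 77 ≡ 5 (mod 8), (2/77) = -1.
Reciprocity: 5 ≡ 1 and 77 ≡ 1 (mod 4), so (5/77) = +(77/5).
Reduce top mod 5: now compute (2/5).
Pull out 2: since 5 ≡ 5 (mod 8), (2/5) = -1.
Reached (1/5) = 1. Collecting the sign flips along the way, the symbol is +1.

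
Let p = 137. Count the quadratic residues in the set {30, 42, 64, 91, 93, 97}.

(30/137) = +1 → QR.
(42/137) = -1 → non-residue.
(64/137) = +1 → QR.
(91/137) = -1 → non-residue.
(93/137) = +1 → QR.
(97/137) = -1 → non-residue.
Total quadratic residues among the 6: 3.

3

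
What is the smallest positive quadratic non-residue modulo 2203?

2

(2/2203) = −1, so 2 is the smallest positive non-residue mod 2203.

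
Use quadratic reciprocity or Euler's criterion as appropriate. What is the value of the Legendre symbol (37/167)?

-1

Reciprocity: 37 ≡ 1 and 167 ≡ 3 (mod 4), so (37/167) = +(167/37).
Reduce top mod 37: now compute (19/37).
Reciprocity: 19 ≡ 3 and 37 ≡ 1 (mod 4), so (19/37) = +(37/19).
Reduce top mod 19: now compute (18/19).
Pull out 2: since 19 ≡ 3 (mod 8), (2/19) = -1.
Reciprocity: 9 ≡ 1 and 19 ≡ 3 (mod 4), so (9/19) = +(19/9).
Reduce top mod 9: now compute (1/9).
Reached (1/9) = 1. Collecting the sign flips along the way, the symbol is -1.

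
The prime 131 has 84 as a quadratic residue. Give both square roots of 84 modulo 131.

Since 131 ≡ 3 (mod 4), a square root of 84 is 84^((131+1)/4) = 84^33 mod 131.
Repeated squaring: 84^2≡113, 84^4≡62, 84^8≡45, 84^16≡60, 84^32≡63 (mod 131).
84^33 = 84^(32+1) ≡ 52 (mod 131).
Check: 52² = 2704 ≡ 84 (mod 131). The two roots are 52 and 79.

52, 79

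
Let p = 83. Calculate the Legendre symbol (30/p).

1

Euler's criterion: (30/83) ≡ 30^41 (mod 83).
30^2 ≡ 70 (mod 83)
30^4 ≡ 3 (mod 83)
30^8 ≡ 9 (mod 83)
30^16 ≡ 81 (mod 83)
30^32 ≡ 4 (mod 83)
30^41 = 30^(32+8+1) ≡ 1 (mod 83).
Result is 1, so (30/83) = 1.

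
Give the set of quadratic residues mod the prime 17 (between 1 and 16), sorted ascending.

1 2 4 8 9 13 15 16

Square k = 1,…,8 (k and 17−k give the same square):
1²=1, 2²=4, 3²=9, 4²=16, 5²≡8, 6²≡2, 7²≡15, 8²≡13 (mod 17).
So the quadratic residues mod 17 are {1, 2, 4, 8, 9, 13, 15, 16}.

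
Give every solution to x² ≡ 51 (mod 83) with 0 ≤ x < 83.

Since 83 ≡ 3 (mod 4), a square root of 51 is 51^((83+1)/4) = 51^21 mod 83.
Repeated squaring: 51^2≡28, 51^4≡37, 51^8≡41, 51^16≡21 (mod 83).
51^21 = 51^(16+4+1) ≡ 36 (mod 83).
Check: 36² = 1296 ≡ 51 (mod 83). The two roots are 36 and 47.

36, 47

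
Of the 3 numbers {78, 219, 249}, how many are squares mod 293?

0

(78/293) = -1 → non-residue.
(219/293) = -1 → non-residue.
(249/293) = -1 → non-residue.
Total quadratic residues among the 3: 0.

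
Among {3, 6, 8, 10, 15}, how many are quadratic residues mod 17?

(3/17) = -1 → non-residue.
(6/17) = -1 → non-residue.
(8/17) = +1 → QR.
(10/17) = -1 → non-residue.
(15/17) = +1 → QR.
Total quadratic residues among the 5: 2.

2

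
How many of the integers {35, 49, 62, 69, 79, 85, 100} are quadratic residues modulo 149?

5

(35/149) = +1 → QR.
(49/149) = +1 → QR.
(62/149) = -1 → non-residue.
(69/149) = +1 → QR.
(79/149) = -1 → non-residue.
(85/149) = +1 → QR.
(100/149) = +1 → QR.
Total quadratic residues among the 7: 5.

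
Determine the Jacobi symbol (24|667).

1

Pull out 2^3: since 667 ≡ 3 (mod 8), (2/667) = -1, so (2/667)^3 = -1.
Reciprocity: 3 ≡ 3 and 667 ≡ 3 (mod 4), so (3/667) = −(667/3).
Reduce top mod 3: now compute (1/3).
Reached (1/3) = 1. Collecting the sign flips along the way, the symbol is +1.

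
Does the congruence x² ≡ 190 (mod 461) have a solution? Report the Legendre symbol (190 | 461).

Pull out 2: since 461 ≡ 5 (mod 8), (2/461) = -1.
Reciprocity: 95 ≡ 3 and 461 ≡ 1 (mod 4), so (95/461) = +(461/95).
Reduce top mod 95: now compute (81/95).
Reciprocity: 81 ≡ 1 and 95 ≡ 3 (mod 4), so (81/95) = +(95/81).
Reduce top mod 81: now compute (14/81).
Pull out 2: since 81 ≡ 1 (mod 8), (2/81) = +1.
Reciprocity: 7 ≡ 3 and 81 ≡ 1 (mod 4), so (7/81) = +(81/7).
Reduce top mod 7: now compute (4/7).
Pull out 2^2: since 7 ≡ 7 (mod 8), (2/7) = +1, so (2/7)^2 = +1.
Reached (1/7) = 1. Collecting the sign flips along the way, the symbol is -1.

-1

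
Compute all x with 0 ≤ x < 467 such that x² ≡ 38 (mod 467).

Since 467 ≡ 3 (mod 4), a square root of 38 is 38^((467+1)/4) = 38^117 mod 467.
Repeated squaring: 38^2≡43, 38^4≡448, 38^8≡361, 38^16≡28, 38^32≡317, 38^64≡84 (mod 467).
38^117 = 38^(64+32+16+4+1) ≡ 186 (mod 467).
Check: 186² = 34596 ≡ 38 (mod 467). The two roots are 186 and 281.

186, 281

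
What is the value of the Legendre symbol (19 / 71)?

Reciprocity: 19 ≡ 3 and 71 ≡ 3 (mod 4), so (19/71) = −(71/19).
Reduce top mod 19: now compute (14/19).
Pull out 2: since 19 ≡ 3 (mod 8), (2/19) = -1.
Reciprocity: 7 ≡ 3 and 19 ≡ 3 (mod 4), so (7/19) = −(19/7).
Reduce top mod 7: now compute (5/7).
Reciprocity: 5 ≡ 1 and 7 ≡ 3 (mod 4), so (5/7) = +(7/5).
Reduce top mod 5: now compute (2/5).
Pull out 2: since 5 ≡ 5 (mod 8), (2/5) = -1.
Reached (1/5) = 1. Collecting the sign flips along the way, the symbol is +1.

1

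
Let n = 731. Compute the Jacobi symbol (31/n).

-1

Reciprocity: 31 ≡ 3 and 731 ≡ 3 (mod 4), so (31/731) = −(731/31).
Reduce top mod 31: now compute (18/31).
Pull out 2: since 31 ≡ 7 (mod 8), (2/31) = +1.
Reciprocity: 9 ≡ 1 and 31 ≡ 3 (mod 4), so (9/31) = +(31/9).
Reduce top mod 9: now compute (4/9).
Pull out 2^2: since 9 ≡ 1 (mod 8), (2/9) = +1, so (2/9)^2 = +1.
Reached (1/9) = 1. Collecting the sign flips along the way, the symbol is -1.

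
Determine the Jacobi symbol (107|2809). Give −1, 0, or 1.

1

Reciprocity: 107 ≡ 3 and 2809 ≡ 1 (mod 4), so (107/2809) = +(2809/107).
Reduce top mod 107: now compute (27/107).
Reciprocity: 27 ≡ 3 and 107 ≡ 3 (mod 4), so (27/107) = −(107/27).
Reduce top mod 27: now compute (26/27).
Pull out 2: since 27 ≡ 3 (mod 8), (2/27) = -1.
Reciprocity: 13 ≡ 1 and 27 ≡ 3 (mod 4), so (13/27) = +(27/13).
Reduce top mod 13: now compute (1/13).
Reached (1/13) = 1. Collecting the sign flips along the way, the symbol is +1.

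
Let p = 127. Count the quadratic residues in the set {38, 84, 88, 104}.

4

(38/127) = +1 → QR.
(84/127) = +1 → QR.
(88/127) = +1 → QR.
(104/127) = +1 → QR.
Total quadratic residues among the 4: 4.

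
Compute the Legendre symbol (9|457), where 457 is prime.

1

Reciprocity: 9 ≡ 1 and 457 ≡ 1 (mod 4), so (9/457) = +(457/9).
Reduce top mod 9: now compute (7/9).
Reciprocity: 7 ≡ 3 and 9 ≡ 1 (mod 4), so (7/9) = +(9/7).
Reduce top mod 7: now compute (2/7).
Pull out 2: since 7 ≡ 7 (mod 8), (2/7) = +1.
Reached (1/7) = 1. Collecting the sign flips along the way, the symbol is +1.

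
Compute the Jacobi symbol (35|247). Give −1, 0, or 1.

Reciprocity: 35 ≡ 3 and 247 ≡ 3 (mod 4), so (35/247) = −(247/35).
Reduce top mod 35: now compute (2/35).
Pull out 2: since 35 ≡ 3 (mod 8), (2/35) = -1.
Reached (1/35) = 1. Collecting the sign flips along the way, the symbol is +1.

1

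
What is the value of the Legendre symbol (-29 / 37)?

First reduce: -29 ≡ 8 (mod 37).
Pull out 2^3: since 37 ≡ 5 (mod 8), (2/37) = -1, so (2/37)^3 = -1.
Reached (1/37) = 1. Collecting the sign flips along the way, the symbol is -1.

-1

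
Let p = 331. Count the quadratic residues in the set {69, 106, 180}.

2

(69/331) = +1 → QR.
(106/331) = -1 → non-residue.
(180/331) = +1 → QR.
Total quadratic residues among the 3: 2.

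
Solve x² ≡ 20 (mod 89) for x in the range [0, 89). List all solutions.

89 ≡ 1 (mod 4), so we find a root by search.
Trying successive values, 38² = 1444 ≡ 20 (mod 89). The other root is 89 − 38 = 51.

38, 51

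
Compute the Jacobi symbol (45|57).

Reciprocity: 45 ≡ 1 and 57 ≡ 1 (mod 4), so (45/57) = +(57/45).
Reduce top mod 45: now compute (12/45).
Pull out 2^2: since 45 ≡ 5 (mod 8), (2/45) = -1, so (2/45)^2 = +1.
Reciprocity: 3 ≡ 3 and 45 ≡ 1 (mod 4), so (3/45) = +(45/3).
Reduce top mod 3: now compute (0/3).
Top reduces to 0: gcd > 1, so the symbol is 0.

0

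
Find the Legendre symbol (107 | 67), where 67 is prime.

First reduce: 107 ≡ 40 (mod 67).
Pull out 2^3: since 67 ≡ 3 (mod 8), (2/67) = -1, so (2/67)^3 = -1.
Reciprocity: 5 ≡ 1 and 67 ≡ 3 (mod 4), so (5/67) = +(67/5).
Reduce top mod 5: now compute (2/5).
Pull out 2: since 5 ≡ 5 (mod 8), (2/5) = -1.
Reached (1/5) = 1. Collecting the sign flips along the way, the symbol is +1.

1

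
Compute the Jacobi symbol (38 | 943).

1

Pull out 2: since 943 ≡ 7 (mod 8), (2/943) = +1.
Reciprocity: 19 ≡ 3 and 943 ≡ 3 (mod 4), so (19/943) = −(943/19).
Reduce top mod 19: now compute (12/19).
Pull out 2^2: since 19 ≡ 3 (mod 8), (2/19) = -1, so (2/19)^2 = +1.
Reciprocity: 3 ≡ 3 and 19 ≡ 3 (mod 4), so (3/19) = −(19/3).
Reduce top mod 3: now compute (1/3).
Reached (1/3) = 1. Collecting the sign flips along the way, the symbol is +1.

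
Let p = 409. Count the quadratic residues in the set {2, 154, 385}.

(2/409) = +1 → QR.
(154/409) = +1 → QR.
(385/409) = +1 → QR.
Total quadratic residues among the 3: 3.

3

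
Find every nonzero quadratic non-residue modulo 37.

Square k = 1,…,18 (k and 37−k give the same square):
1²=1, 2²=4, 3²=9, 4²=16, 5²=25, 6²=36, 7²≡12, 8²≡27, 9²≡7, 10²≡26, 11²≡10, 12²≡33, 13²≡21, 14²≡11, 15²≡3, 16²≡34, 17²≡30, 18²≡28 (mod 37).
The residues are {1, 3, 4, 7, 9, 10, 11, 12, 16, 21, 25, 26, 27, 28, 30, 33, 34, 36}; the non-residues are the remaining 18 nonzero classes.

2, 5, 6, 8, 13, 14, 15, 17, 18, 19, 20, 22, 23, 24, 29, 31, 32, 35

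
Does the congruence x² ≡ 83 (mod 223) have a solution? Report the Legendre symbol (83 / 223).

Euler's criterion: (83/223) ≡ 83^111 (mod 223).
83^2 ≡ 199 (mod 223)
83^4 ≡ 130 (mod 223)
83^8 ≡ 175 (mod 223)
83^16 ≡ 74 (mod 223)
83^32 ≡ 124 (mod 223)
83^64 ≡ 212 (mod 223)
83^111 = 83^(64+32+8+4+2+1) ≡ 1 (mod 223).
Result is 1, so (83/223) = 1.

1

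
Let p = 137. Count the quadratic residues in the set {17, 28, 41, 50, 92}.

(17/137) = +1 → QR.
(28/137) = +1 → QR.
(41/137) = -1 → non-residue.
(50/137) = +1 → QR.
(92/137) = -1 → non-residue.
Total quadratic residues among the 5: 3.

3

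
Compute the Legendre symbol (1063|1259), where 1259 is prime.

Reciprocity: 1063 ≡ 3 and 1259 ≡ 3 (mod 4), so (1063/1259) = −(1259/1063).
Reduce top mod 1063: now compute (196/1063).
Pull out 2^2: since 1063 ≡ 7 (mod 8), (2/1063) = +1, so (2/1063)^2 = +1.
Reciprocity: 49 ≡ 1 and 1063 ≡ 3 (mod 4), so (49/1063) = +(1063/49).
Reduce top mod 49: now compute (34/49).
Pull out 2: since 49 ≡ 1 (mod 8), (2/49) = +1.
Reciprocity: 17 ≡ 1 and 49 ≡ 1 (mod 4), so (17/49) = +(49/17).
Reduce top mod 17: now compute (15/17).
Reciprocity: 15 ≡ 3 and 17 ≡ 1 (mod 4), so (15/17) = +(17/15).
Reduce top mod 15: now compute (2/15).
Pull out 2: since 15 ≡ 7 (mod 8), (2/15) = +1.
Reached (1/15) = 1. Collecting the sign flips along the way, the symbol is -1.

-1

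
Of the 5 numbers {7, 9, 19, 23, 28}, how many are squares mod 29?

(7/29) = +1 → QR.
(9/29) = +1 → QR.
(19/29) = -1 → non-residue.
(23/29) = +1 → QR.
(28/29) = +1 → QR.
Total quadratic residues among the 5: 4.

4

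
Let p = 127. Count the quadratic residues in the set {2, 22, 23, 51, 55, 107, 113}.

(2/127) = +1 → QR.
(22/127) = +1 → QR.
(23/127) = -1 → non-residue.
(51/127) = -1 → non-residue.
(55/127) = -1 → non-residue.
(107/127) = +1 → QR.
(113/127) = +1 → QR.
Total quadratic residues among the 7: 4.

4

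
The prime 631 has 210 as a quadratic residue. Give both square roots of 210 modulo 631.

29, 602

Since 631 ≡ 3 (mod 4), a square root of 210 is 210^((631+1)/4) = 210^158 mod 631.
Repeated squaring: 210^2≡561, 210^4≡483, 210^8≡450, 210^16≡580, 210^32≡77, 210^64≡250, 210^128≡31 (mod 631).
210^158 = 210^(128+16+8+4+2) ≡ 29 (mod 631).
Check: 29² = 841 ≡ 210 (mod 631). The two roots are 29 and 602.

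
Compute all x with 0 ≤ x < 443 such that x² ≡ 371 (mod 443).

126, 317

Since 443 ≡ 3 (mod 4), a square root of 371 is 371^((443+1)/4) = 371^111 mod 443.
Repeated squaring: 371^2≡311, 371^4≡147, 371^8≡345, 371^16≡301, 371^32≡229, 371^64≡167 (mod 443).
371^111 = 371^(64+32+8+4+2+1) ≡ 126 (mod 443).
Check: 126² = 15876 ≡ 371 (mod 443). The two roots are 126 and 317.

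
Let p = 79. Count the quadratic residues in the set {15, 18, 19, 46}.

(15/79) = -1 → non-residue.
(18/79) = +1 → QR.
(19/79) = +1 → QR.
(46/79) = +1 → QR.
Total quadratic residues among the 4: 3.

3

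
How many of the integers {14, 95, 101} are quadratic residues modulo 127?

(14/127) = -1 → non-residue.
(95/127) = -1 → non-residue.
(101/127) = -1 → non-residue.
Total quadratic residues among the 3: 0.

0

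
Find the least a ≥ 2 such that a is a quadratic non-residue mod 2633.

3

(2/2633) = +1, so 2 is a residue.
(3/2633) = −1, so 3 is the smallest positive non-residue mod 2633.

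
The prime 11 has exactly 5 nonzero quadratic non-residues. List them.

2 6 7 8 10

Square k = 1,…,5 (k and 11−k give the same square):
1²=1, 2²=4, 3²=9, 4²≡5, 5²≡3 (mod 11).
The residues are {1, 3, 4, 5, 9}; the non-residues are the remaining 5 nonzero classes.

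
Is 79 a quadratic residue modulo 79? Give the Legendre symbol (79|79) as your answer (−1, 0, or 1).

First reduce: 79 ≡ 0 (mod 79).
Top reduces to 0: gcd > 1, so the symbol is 0.

0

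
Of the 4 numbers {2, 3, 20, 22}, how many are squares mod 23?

2

(2/23) = +1 → QR.
(3/23) = +1 → QR.
(20/23) = -1 → non-residue.
(22/23) = -1 → non-residue.
Total quadratic residues among the 4: 2.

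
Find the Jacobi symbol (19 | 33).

-1

Reciprocity: 19 ≡ 3 and 33 ≡ 1 (mod 4), so (19/33) = +(33/19).
Reduce top mod 19: now compute (14/19).
Pull out 2: since 19 ≡ 3 (mod 8), (2/19) = -1.
Reciprocity: 7 ≡ 3 and 19 ≡ 3 (mod 4), so (7/19) = −(19/7).
Reduce top mod 7: now compute (5/7).
Reciprocity: 5 ≡ 1 and 7 ≡ 3 (mod 4), so (5/7) = +(7/5).
Reduce top mod 5: now compute (2/5).
Pull out 2: since 5 ≡ 5 (mod 8), (2/5) = -1.
Reached (1/5) = 1. Collecting the sign flips along the way, the symbol is -1.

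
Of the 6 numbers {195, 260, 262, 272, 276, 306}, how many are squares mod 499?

3

(195/499) = +1 → QR.
(260/499) = -1 → non-residue.
(262/499) = -1 → non-residue.
(272/499) = -1 → non-residue.
(276/499) = +1 → QR.
(306/499) = +1 → QR.
Total quadratic residues among the 6: 3.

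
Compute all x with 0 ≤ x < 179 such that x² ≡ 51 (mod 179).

Since 179 ≡ 3 (mod 4), a square root of 51 is 51^((179+1)/4) = 51^45 mod 179.
Repeated squaring: 51^2≡95, 51^4≡75, 51^8≡76, 51^16≡48, 51^32≡156 (mod 179).
51^45 = 51^(32+8+4+1) ≡ 87 (mod 179).
Check: 87² = 7569 ≡ 51 (mod 179). The two roots are 87 and 92.

87, 92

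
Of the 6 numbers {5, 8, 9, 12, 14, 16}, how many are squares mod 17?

3

(5/17) = -1 → non-residue.
(8/17) = +1 → QR.
(9/17) = +1 → QR.
(12/17) = -1 → non-residue.
(14/17) = -1 → non-residue.
(16/17) = +1 → QR.
Total quadratic residues among the 6: 3.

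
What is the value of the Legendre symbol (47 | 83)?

Euler's criterion: (47/83) ≡ 47^41 (mod 83).
47^2 ≡ 51 (mod 83)
47^4 ≡ 28 (mod 83)
47^8 ≡ 37 (mod 83)
47^16 ≡ 41 (mod 83)
47^32 ≡ 21 (mod 83)
47^41 = 47^(32+8+1) ≡ 82 (mod 83).
Result is 82 ≡ −1, so (47/83) = −1.

-1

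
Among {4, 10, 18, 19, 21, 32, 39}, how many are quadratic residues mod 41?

6

(4/41) = +1 → QR.
(10/41) = +1 → QR.
(18/41) = +1 → QR.
(19/41) = -1 → non-residue.
(21/41) = +1 → QR.
(32/41) = +1 → QR.
(39/41) = +1 → QR.
Total quadratic residues among the 7: 6.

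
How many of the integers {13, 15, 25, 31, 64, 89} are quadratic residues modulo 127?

(13/127) = +1 → QR.
(15/127) = +1 → QR.
(25/127) = +1 → QR.
(31/127) = +1 → QR.
(64/127) = +1 → QR.
(89/127) = -1 → non-residue.
Total quadratic residues among the 6: 5.

5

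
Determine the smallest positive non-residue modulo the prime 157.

(2/157) = −1, so 2 is the smallest positive non-residue mod 157.

2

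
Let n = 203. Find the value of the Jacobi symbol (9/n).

Reciprocity: 9 ≡ 1 and 203 ≡ 3 (mod 4), so (9/203) = +(203/9).
Reduce top mod 9: now compute (5/9).
Reciprocity: 5 ≡ 1 and 9 ≡ 1 (mod 4), so (5/9) = +(9/5).
Reduce top mod 5: now compute (4/5).
Pull out 2^2: since 5 ≡ 5 (mod 8), (2/5) = -1, so (2/5)^2 = +1.
Reached (1/5) = 1. Collecting the sign flips along the way, the symbol is +1.

1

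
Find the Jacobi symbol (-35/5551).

First reduce: -35 ≡ 5516 (mod 5551).
Pull out 2^2: since 5551 ≡ 7 (mod 8), (2/5551) = +1, so (2/5551)^2 = +1.
Reciprocity: 1379 ≡ 3 and 5551 ≡ 3 (mod 4), so (1379/5551) = −(5551/1379).
Reduce top mod 1379: now compute (35/1379).
Reciprocity: 35 ≡ 3 and 1379 ≡ 3 (mod 4), so (35/1379) = −(1379/35).
Reduce top mod 35: now compute (14/35).
Pull out 2: since 35 ≡ 3 (mod 8), (2/35) = -1.
Reciprocity: 7 ≡ 3 and 35 ≡ 3 (mod 4), so (7/35) = −(35/7).
Reduce top mod 7: now compute (0/7).
Top reduces to 0: gcd > 1, so the symbol is 0.

0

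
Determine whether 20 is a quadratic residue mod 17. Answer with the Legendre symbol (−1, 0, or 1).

Euler's criterion: (20/17) ≡ 3^8 (mod 17).
3^2 ≡ 9 (mod 17)
3^4 ≡ 13 (mod 17)
3^8 ≡ 16 (mod 17)
3^8 = 3^(8) ≡ 16 (mod 17).
Result is 16 ≡ −1, so (20/17) = −1.

-1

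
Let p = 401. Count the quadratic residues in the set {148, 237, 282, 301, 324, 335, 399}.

(148/401) = -1 → non-residue.
(237/401) = +1 → QR.
(282/401) = -1 → non-residue.
(301/401) = +1 → QR.
(324/401) = +1 → QR.
(335/401) = -1 → non-residue.
(399/401) = +1 → QR.
Total quadratic residues among the 7: 4.

4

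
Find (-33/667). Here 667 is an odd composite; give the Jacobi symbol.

First reduce: -33 ≡ 634 (mod 667).
Pull out 2: since 667 ≡ 3 (mod 8), (2/667) = -1.
Reciprocity: 317 ≡ 1 and 667 ≡ 3 (mod 4), so (317/667) = +(667/317).
Reduce top mod 317: now compute (33/317).
Reciprocity: 33 ≡ 1 and 317 ≡ 1 (mod 4), so (33/317) = +(317/33).
Reduce top mod 33: now compute (20/33).
Pull out 2^2: since 33 ≡ 1 (mod 8), (2/33) = +1, so (2/33)^2 = +1.
Reciprocity: 5 ≡ 1 and 33 ≡ 1 (mod 4), so (5/33) = +(33/5).
Reduce top mod 5: now compute (3/5).
Reciprocity: 3 ≡ 3 and 5 ≡ 1 (mod 4), so (3/5) = +(5/3).
Reduce top mod 3: now compute (2/3).
Pull out 2: since 3 ≡ 3 (mod 8), (2/3) = -1.
Reached (1/3) = 1. Collecting the sign flips along the way, the symbol is +1.

1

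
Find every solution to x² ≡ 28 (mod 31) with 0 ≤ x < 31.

Since 31 ≡ 3 (mod 4), a square root of 28 is 28^((31+1)/4) = 28^8 mod 31.
Repeated squaring: 28^2≡9, 28^4≡19, 28^8≡20 (mod 31).
28^8 = 28^(8) ≡ 20 (mod 31).
Check: 20² = 400 ≡ 28 (mod 31). The two roots are 11 and 20.

11, 20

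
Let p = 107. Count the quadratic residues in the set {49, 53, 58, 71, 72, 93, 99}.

(49/107) = +1 → QR.
(53/107) = +1 → QR.
(58/107) = -1 → non-residue.
(71/107) = -1 → non-residue.
(72/107) = -1 → non-residue.
(93/107) = -1 → non-residue.
(99/107) = +1 → QR.
Total quadratic residues among the 7: 3.

3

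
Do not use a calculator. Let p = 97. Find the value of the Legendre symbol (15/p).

Euler's criterion: (15/97) ≡ 15^48 (mod 97).
15^2 ≡ 31 (mod 97)
15^4 ≡ 88 (mod 97)
15^8 ≡ 81 (mod 97)
15^16 ≡ 62 (mod 97)
15^32 ≡ 61 (mod 97)
15^48 = 15^(32+16) ≡ 96 (mod 97).
Result is 96 ≡ −1, so (15/97) = −1.

-1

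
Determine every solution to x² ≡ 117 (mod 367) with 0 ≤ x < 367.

22, 345

Since 367 ≡ 3 (mod 4), a square root of 117 is 117^((367+1)/4) = 117^92 mod 367.
Repeated squaring: 117^2≡110, 117^4≡356, 117^8≡121, 117^16≡328, 117^32≡53, 117^64≡240 (mod 367).
117^92 = 117^(64+16+8+4) ≡ 345 (mod 367).
Check: 345² = 119025 ≡ 117 (mod 367). The two roots are 22 and 345.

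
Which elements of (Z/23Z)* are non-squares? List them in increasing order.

Square k = 1,…,11 (k and 23−k give the same square):
1²=1, 2²=4, 3²=9, 4²=16, 5²≡2, 6²≡13, 7²≡3, 8²≡18, 9²≡12, 10²≡8, 11²≡6 (mod 23).
The residues are {1, 2, 3, 4, 6, 8, 9, 12, 13, 16, 18}; the non-residues are the remaining 11 nonzero classes.

5,7,10,11,14,15,17,19,20,21,22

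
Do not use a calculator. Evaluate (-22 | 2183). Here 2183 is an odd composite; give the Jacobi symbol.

1

First reduce: -22 ≡ 2161 (mod 2183).
Reciprocity: 2161 ≡ 1 and 2183 ≡ 3 (mod 4), so (2161/2183) = +(2183/2161).
Reduce top mod 2161: now compute (22/2161).
Pull out 2: since 2161 ≡ 1 (mod 8), (2/2161) = +1.
Reciprocity: 11 ≡ 3 and 2161 ≡ 1 (mod 4), so (11/2161) = +(2161/11).
Reduce top mod 11: now compute (5/11).
Reciprocity: 5 ≡ 1 and 11 ≡ 3 (mod 4), so (5/11) = +(11/5).
Reduce top mod 5: now compute (1/5).
Reached (1/5) = 1. Collecting the sign flips along the way, the symbol is +1.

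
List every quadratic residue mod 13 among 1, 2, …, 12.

1, 3, 4, 9, 10, 12

Square k = 1,…,6 (k and 13−k give the same square):
1²=1, 2²=4, 3²=9, 4²≡3, 5²≡12, 6²≡10 (mod 13).
So the quadratic residues mod 13 are {1, 3, 4, 9, 10, 12}.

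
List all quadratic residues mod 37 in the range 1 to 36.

Square k = 1,…,18 (k and 37−k give the same square):
1²=1, 2²=4, 3²=9, 4²=16, 5²=25, 6²=36, 7²≡12, 8²≡27, 9²≡7, 10²≡26, 11²≡10, 12²≡33, 13²≡21, 14²≡11, 15²≡3, 16²≡34, 17²≡30, 18²≡28 (mod 37).
So the quadratic residues mod 37 are {1, 3, 4, 7, 9, 10, 11, 12, 16, 21, 25, 26, 27, 28, 30, 33, 34, 36}.

1,3,4,7,9,10,11,12,16,21,25,26,27,28,30,33,34,36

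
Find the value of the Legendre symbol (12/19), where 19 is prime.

-1

Euler's criterion: (12/19) ≡ 12^9 (mod 19).
12^2 ≡ 11 (mod 19)
12^4 ≡ 7 (mod 19)
12^8 ≡ 11 (mod 19)
12^9 = 12^(8+1) ≡ 18 (mod 19).
Result is 18 ≡ −1, so (12/19) = −1.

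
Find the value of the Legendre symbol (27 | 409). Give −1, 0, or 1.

1

Reciprocity: 27 ≡ 3 and 409 ≡ 1 (mod 4), so (27/409) = +(409/27).
Reduce top mod 27: now compute (4/27).
Pull out 2^2: since 27 ≡ 3 (mod 8), (2/27) = -1, so (2/27)^2 = +1.
Reached (1/27) = 1. Collecting the sign flips along the way, the symbol is +1.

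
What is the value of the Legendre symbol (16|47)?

Pull out 2^4: since 47 ≡ 7 (mod 8), (2/47) = +1, so (2/47)^4 = +1.
Reached (1/47) = 1. Collecting the sign flips along the way, the symbol is +1.

1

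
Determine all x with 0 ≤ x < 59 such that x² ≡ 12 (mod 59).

22, 37

Since 59 ≡ 3 (mod 4), a square root of 12 is 12^((59+1)/4) = 12^15 mod 59.
Repeated squaring: 12^2≡26, 12^4≡27, 12^8≡21 (mod 59).
12^15 = 12^(8+4+2+1) ≡ 22 (mod 59).
Check: 22² = 484 ≡ 12 (mod 59). The two roots are 22 and 37.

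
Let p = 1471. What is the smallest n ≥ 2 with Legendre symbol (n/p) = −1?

(2/1471) = +1, so 2 is a residue.
(3/1471) = −1, so 3 is the smallest positive non-residue mod 1471.

3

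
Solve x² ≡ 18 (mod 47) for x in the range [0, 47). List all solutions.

21, 26

Since 47 ≡ 3 (mod 4), a square root of 18 is 18^((47+1)/4) = 18^12 mod 47.
Repeated squaring: 18^2≡42, 18^4≡25, 18^8≡14 (mod 47).
18^12 = 18^(8+4) ≡ 21 (mod 47).
Check: 21² = 441 ≡ 18 (mod 47). The two roots are 21 and 26.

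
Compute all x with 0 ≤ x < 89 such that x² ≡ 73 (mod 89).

42, 47

89 ≡ 1 (mod 4), so we find a root by search.
Trying successive values, 42² = 1764 ≡ 73 (mod 89). The other root is 89 − 42 = 47.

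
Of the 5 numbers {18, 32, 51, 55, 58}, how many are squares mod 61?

(18/61) = -1 → non-residue.
(32/61) = -1 → non-residue.
(51/61) = -1 → non-residue.
(55/61) = -1 → non-residue.
(58/61) = +1 → QR.
Total quadratic residues among the 5: 1.

1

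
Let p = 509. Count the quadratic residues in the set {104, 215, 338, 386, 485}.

(104/509) = +1 → QR.
(215/509) = +1 → QR.
(338/509) = -1 → non-residue.
(386/509) = +1 → QR.
(485/509) = +1 → QR.
Total quadratic residues among the 5: 4.

4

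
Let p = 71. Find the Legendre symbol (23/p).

Reciprocity: 23 ≡ 3 and 71 ≡ 3 (mod 4), so (23/71) = −(71/23).
Reduce top mod 23: now compute (2/23).
Pull out 2: since 23 ≡ 7 (mod 8), (2/23) = +1.
Reached (1/23) = 1. Collecting the sign flips along the way, the symbol is -1.

-1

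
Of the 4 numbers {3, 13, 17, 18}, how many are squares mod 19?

(3/19) = -1 → non-residue.
(13/19) = -1 → non-residue.
(17/19) = +1 → QR.
(18/19) = -1 → non-residue.
Total quadratic residues among the 4: 1.

1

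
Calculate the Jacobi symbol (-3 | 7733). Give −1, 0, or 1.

-1

First reduce: -3 ≡ 7730 (mod 7733).
Pull out 2: since 7733 ≡ 5 (mod 8), (2/7733) = -1.
Reciprocity: 3865 ≡ 1 and 7733 ≡ 1 (mod 4), so (3865/7733) = +(7733/3865).
Reduce top mod 3865: now compute (3/3865).
Reciprocity: 3 ≡ 3 and 3865 ≡ 1 (mod 4), so (3/3865) = +(3865/3).
Reduce top mod 3: now compute (1/3).
Reached (1/3) = 1. Collecting the sign flips along the way, the symbol is -1.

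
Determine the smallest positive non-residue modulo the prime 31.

3

(2/31) = +1, so 2 is a residue.
(3/31) = −1, so 3 is the smallest positive non-residue mod 31.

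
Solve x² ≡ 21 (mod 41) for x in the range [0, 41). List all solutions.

41 ≡ 1 (mod 4), so we find a root by search.
Trying successive values, 12² = 144 ≡ 21 (mod 41). The other root is 41 − 12 = 29.

12, 29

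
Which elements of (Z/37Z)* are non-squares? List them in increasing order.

2 5 6 8 13 14 15 17 18 19 20 22 23 24 29 31 32 35

Square k = 1,…,18 (k and 37−k give the same square):
1²=1, 2²=4, 3²=9, 4²=16, 5²=25, 6²=36, 7²≡12, 8²≡27, 9²≡7, 10²≡26, 11²≡10, 12²≡33, 13²≡21, 14²≡11, 15²≡3, 16²≡34, 17²≡30, 18²≡28 (mod 37).
The residues are {1, 3, 4, 7, 9, 10, 11, 12, 16, 21, 25, 26, 27, 28, 30, 33, 34, 36}; the non-residues are the remaining 18 nonzero classes.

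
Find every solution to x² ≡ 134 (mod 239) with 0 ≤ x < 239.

Since 239 ≡ 3 (mod 4), a square root of 134 is 134^((239+1)/4) = 134^60 mod 239.
Repeated squaring: 134^2≡31, 134^4≡5, 134^8≡25, 134^16≡147, 134^32≡99 (mod 239).
134^60 = 134^(32+16+8+4) ≡ 96 (mod 239).
Check: 96² = 9216 ≡ 134 (mod 239). The two roots are 96 and 143.

96, 143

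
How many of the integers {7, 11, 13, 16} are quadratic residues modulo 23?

(7/23) = -1 → non-residue.
(11/23) = -1 → non-residue.
(13/23) = +1 → QR.
(16/23) = +1 → QR.
Total quadratic residues among the 4: 2.

2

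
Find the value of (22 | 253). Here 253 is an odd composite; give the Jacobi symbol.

Pull out 2: since 253 ≡ 5 (mod 8), (2/253) = -1.
Reciprocity: 11 ≡ 3 and 253 ≡ 1 (mod 4), so (11/253) = +(253/11).
Reduce top mod 11: now compute (0/11).
Top reduces to 0: gcd > 1, so the symbol is 0.

0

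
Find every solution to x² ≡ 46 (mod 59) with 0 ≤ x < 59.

Since 59 ≡ 3 (mod 4), a square root of 46 is 46^((59+1)/4) = 46^15 mod 59.
Repeated squaring: 46^2≡51, 46^4≡5, 46^8≡25 (mod 59).
46^15 = 46^(8+4+2+1) ≡ 20 (mod 59).
Check: 20² = 400 ≡ 46 (mod 59). The two roots are 20 and 39.

20, 39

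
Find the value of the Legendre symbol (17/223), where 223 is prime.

1

Reciprocity: 17 ≡ 1 and 223 ≡ 3 (mod 4), so (17/223) = +(223/17).
Reduce top mod 17: now compute (2/17).
Pull out 2: since 17 ≡ 1 (mod 8), (2/17) = +1.
Reached (1/17) = 1. Collecting the sign flips along the way, the symbol is +1.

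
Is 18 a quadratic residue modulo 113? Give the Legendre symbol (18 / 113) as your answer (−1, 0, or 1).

1

Pull out 2: since 113 ≡ 1 (mod 8), (2/113) = +1.
Reciprocity: 9 ≡ 1 and 113 ≡ 1 (mod 4), so (9/113) = +(113/9).
Reduce top mod 9: now compute (5/9).
Reciprocity: 5 ≡ 1 and 9 ≡ 1 (mod 4), so (5/9) = +(9/5).
Reduce top mod 5: now compute (4/5).
Pull out 2^2: since 5 ≡ 5 (mod 8), (2/5) = -1, so (2/5)^2 = +1.
Reached (1/5) = 1. Collecting the sign flips along the way, the symbol is +1.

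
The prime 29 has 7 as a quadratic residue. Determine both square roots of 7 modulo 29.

6, 23

29 ≡ 1 (mod 4), so we find a root by search.
Trying successive values, 6² = 36 ≡ 7 (mod 29). The other root is 29 − 6 = 23.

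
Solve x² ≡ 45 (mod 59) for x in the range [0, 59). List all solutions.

24, 35

Since 59 ≡ 3 (mod 4), a square root of 45 is 45^((59+1)/4) = 45^15 mod 59.
Repeated squaring: 45^2≡19, 45^4≡7, 45^8≡49 (mod 59).
45^15 = 45^(8+4+2+1) ≡ 35 (mod 59).
Check: 35² = 1225 ≡ 45 (mod 59). The two roots are 24 and 35.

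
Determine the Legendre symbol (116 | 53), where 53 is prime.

First reduce: 116 ≡ 10 (mod 53).
Pull out 2: since 53 ≡ 5 (mod 8), (2/53) = -1.
Reciprocity: 5 ≡ 1 and 53 ≡ 1 (mod 4), so (5/53) = +(53/5).
Reduce top mod 5: now compute (3/5).
Reciprocity: 3 ≡ 3 and 5 ≡ 1 (mod 4), so (3/5) = +(5/3).
Reduce top mod 3: now compute (2/3).
Pull out 2: since 3 ≡ 3 (mod 8), (2/3) = -1.
Reached (1/3) = 1. Collecting the sign flips along the way, the symbol is +1.

1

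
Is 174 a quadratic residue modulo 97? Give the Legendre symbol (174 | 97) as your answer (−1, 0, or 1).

First reduce: 174 ≡ 77 (mod 97).
Reciprocity: 77 ≡ 1 and 97 ≡ 1 (mod 4), so (77/97) = +(97/77).
Reduce top mod 77: now compute (20/77).
Pull out 2^2: since 77 ≡ 5 (mod 8), (2/77) = -1, so (2/77)^2 = +1.
Reciprocity: 5 ≡ 1 and 77 ≡ 1 (mod 4), so (5/77) = +(77/5).
Reduce top mod 5: now compute (2/5).
Pull out 2: since 5 ≡ 5 (mod 8), (2/5) = -1.
Reached (1/5) = 1. Collecting the sign flips along the way, the symbol is -1.

-1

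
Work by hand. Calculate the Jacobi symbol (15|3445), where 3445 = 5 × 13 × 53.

0

Reciprocity: 15 ≡ 3 and 3445 ≡ 1 (mod 4), so (15/3445) = +(3445/15).
Reduce top mod 15: now compute (10/15).
Pull out 2: since 15 ≡ 7 (mod 8), (2/15) = +1.
Reciprocity: 5 ≡ 1 and 15 ≡ 3 (mod 4), so (5/15) = +(15/5).
Reduce top mod 5: now compute (0/5).
Top reduces to 0: gcd > 1, so the symbol is 0.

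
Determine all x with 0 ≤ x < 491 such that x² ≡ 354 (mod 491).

Since 491 ≡ 3 (mod 4), a square root of 354 is 354^((491+1)/4) = 354^123 mod 491.
Repeated squaring: 354^2≡111, 354^4≡46, 354^8≡152, 354^16≡27, 354^32≡238, 354^64≡179 (mod 491).
354^123 = 354^(64+32+16+8+2+1) ≡ 438 (mod 491).
Check: 438² = 191844 ≡ 354 (mod 491). The two roots are 53 and 438.

53, 438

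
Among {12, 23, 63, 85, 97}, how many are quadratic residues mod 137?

(12/137) = -1 → non-residue.
(23/137) = -1 → non-residue.
(63/137) = +1 → QR.
(85/137) = -1 → non-residue.
(97/137) = -1 → non-residue.
Total quadratic residues among the 5: 1.

1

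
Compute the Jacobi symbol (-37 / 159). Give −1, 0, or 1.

First reduce: -37 ≡ 122 (mod 159).
Pull out 2: since 159 ≡ 7 (mod 8), (2/159) = +1.
Reciprocity: 61 ≡ 1 and 159 ≡ 3 (mod 4), so (61/159) = +(159/61).
Reduce top mod 61: now compute (37/61).
Reciprocity: 37 ≡ 1 and 61 ≡ 1 (mod 4), so (37/61) = +(61/37).
Reduce top mod 37: now compute (24/37).
Pull out 2^3: since 37 ≡ 5 (mod 8), (2/37) = -1, so (2/37)^3 = -1.
Reciprocity: 3 ≡ 3 and 37 ≡ 1 (mod 4), so (3/37) = +(37/3).
Reduce top mod 3: now compute (1/3).
Reached (1/3) = 1. Collecting the sign flips along the way, the symbol is -1.

-1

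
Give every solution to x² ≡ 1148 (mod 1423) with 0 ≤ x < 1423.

Since 1423 ≡ 3 (mod 4), a square root of 1148 is 1148^((1423+1)/4) = 1148^356 mod 1423.
Repeated squaring: 1148^2≡206, 1148^4≡1169, 1148^8≡481, 1148^16≡835, 1148^32≡1378, 1148^64≡602, 1148^128≡962, 1148^256≡494 (mod 1423).
1148^356 = 1148^(256+64+32+4) ≡ 549 (mod 1423).
Check: 549² = 301401 ≡ 1148 (mod 1423). The two roots are 549 and 874.

549, 874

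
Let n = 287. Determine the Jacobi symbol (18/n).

Pull out 2: since 287 ≡ 7 (mod 8), (2/287) = +1.
Reciprocity: 9 ≡ 1 and 287 ≡ 3 (mod 4), so (9/287) = +(287/9).
Reduce top mod 9: now compute (8/9).
Pull out 2^3: since 9 ≡ 1 (mod 8), (2/9) = +1, so (2/9)^3 = +1.
Reached (1/9) = 1. Collecting the sign flips along the way, the symbol is +1.

1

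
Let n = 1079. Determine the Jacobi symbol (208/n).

Pull out 2^4: since 1079 ≡ 7 (mod 8), (2/1079) = +1, so (2/1079)^4 = +1.
Reciprocity: 13 ≡ 1 and 1079 ≡ 3 (mod 4), so (13/1079) = +(1079/13).
Reduce top mod 13: now compute (0/13).
Top reduces to 0: gcd > 1, so the symbol is 0.

0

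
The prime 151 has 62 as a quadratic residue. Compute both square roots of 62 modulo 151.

45, 106

Since 151 ≡ 3 (mod 4), a square root of 62 is 62^((151+1)/4) = 62^38 mod 151.
Repeated squaring: 62^2≡69, 62^4≡80, 62^8≡58, 62^16≡42, 62^32≡103 (mod 151).
62^38 = 62^(32+4+2) ≡ 45 (mod 151).
Check: 45² = 2025 ≡ 62 (mod 151). The two roots are 45 and 106.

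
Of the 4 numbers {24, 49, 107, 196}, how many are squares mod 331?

3

(24/331) = +1 → QR.
(49/331) = +1 → QR.
(107/331) = -1 → non-residue.
(196/331) = +1 → QR.
Total quadratic residues among the 4: 3.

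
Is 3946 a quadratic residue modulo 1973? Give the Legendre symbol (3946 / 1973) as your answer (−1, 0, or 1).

First reduce: 3946 ≡ 0 (mod 1973).
Top reduces to 0: gcd > 1, so the symbol is 0.

0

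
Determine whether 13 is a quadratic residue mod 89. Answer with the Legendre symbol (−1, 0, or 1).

Reciprocity: 13 ≡ 1 and 89 ≡ 1 (mod 4), so (13/89) = +(89/13).
Reduce top mod 13: now compute (11/13).
Reciprocity: 11 ≡ 3 and 13 ≡ 1 (mod 4), so (11/13) = +(13/11).
Reduce top mod 11: now compute (2/11).
Pull out 2: since 11 ≡ 3 (mod 8), (2/11) = -1.
Reached (1/11) = 1. Collecting the sign flips along the way, the symbol is -1.

-1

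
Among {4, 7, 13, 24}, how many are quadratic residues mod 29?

4

(4/29) = +1 → QR.
(7/29) = +1 → QR.
(13/29) = +1 → QR.
(24/29) = +1 → QR.
Total quadratic residues among the 4: 4.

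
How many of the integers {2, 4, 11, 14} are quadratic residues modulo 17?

2

(2/17) = +1 → QR.
(4/17) = +1 → QR.
(11/17) = -1 → non-residue.
(14/17) = -1 → non-residue.
Total quadratic residues among the 4: 2.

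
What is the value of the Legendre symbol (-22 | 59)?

First reduce: -22 ≡ 37 (mod 59).
Reciprocity: 37 ≡ 1 and 59 ≡ 3 (mod 4), so (37/59) = +(59/37).
Reduce top mod 37: now compute (22/37).
Pull out 2: since 37 ≡ 5 (mod 8), (2/37) = -1.
Reciprocity: 11 ≡ 3 and 37 ≡ 1 (mod 4), so (11/37) = +(37/11).
Reduce top mod 11: now compute (4/11).
Pull out 2^2: since 11 ≡ 3 (mod 8), (2/11) = -1, so (2/11)^2 = +1.
Reached (1/11) = 1. Collecting the sign flips along the way, the symbol is -1.

-1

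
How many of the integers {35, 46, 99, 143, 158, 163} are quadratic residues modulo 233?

(35/233) = -1 → non-residue.
(46/233) = +1 → QR.
(99/233) = -1 → non-residue.
(143/233) = -1 → non-residue.
(158/233) = -1 → non-residue.
(163/233) = -1 → non-residue.
Total quadratic residues among the 6: 1.

1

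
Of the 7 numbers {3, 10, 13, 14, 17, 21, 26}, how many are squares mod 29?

(3/29) = -1 → non-residue.
(10/29) = -1 → non-residue.
(13/29) = +1 → QR.
(14/29) = -1 → non-residue.
(17/29) = -1 → non-residue.
(21/29) = -1 → non-residue.
(26/29) = -1 → non-residue.
Total quadratic residues among the 7: 1.

1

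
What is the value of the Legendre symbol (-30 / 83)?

First reduce: -30 ≡ 53 (mod 83).
Reciprocity: 53 ≡ 1 and 83 ≡ 3 (mod 4), so (53/83) = +(83/53).
Reduce top mod 53: now compute (30/53).
Pull out 2: since 53 ≡ 5 (mod 8), (2/53) = -1.
Reciprocity: 15 ≡ 3 and 53 ≡ 1 (mod 4), so (15/53) = +(53/15).
Reduce top mod 15: now compute (8/15).
Pull out 2^3: since 15 ≡ 7 (mod 8), (2/15) = +1, so (2/15)^3 = +1.
Reached (1/15) = 1. Collecting the sign flips along the way, the symbol is -1.

-1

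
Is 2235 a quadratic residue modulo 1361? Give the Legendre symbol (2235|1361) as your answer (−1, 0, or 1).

First reduce: 2235 ≡ 874 (mod 1361).
Pull out 2: since 1361 ≡ 1 (mod 8), (2/1361) = +1.
Reciprocity: 437 ≡ 1 and 1361 ≡ 1 (mod 4), so (437/1361) = +(1361/437).
Reduce top mod 437: now compute (50/437).
Pull out 2: since 437 ≡ 5 (mod 8), (2/437) = -1.
Reciprocity: 25 ≡ 1 and 437 ≡ 1 (mod 4), so (25/437) = +(437/25).
Reduce top mod 25: now compute (12/25).
Pull out 2^2: since 25 ≡ 1 (mod 8), (2/25) = +1, so (2/25)^2 = +1.
Reciprocity: 3 ≡ 3 and 25 ≡ 1 (mod 4), so (3/25) = +(25/3).
Reduce top mod 3: now compute (1/3).
Reached (1/3) = 1. Collecting the sign flips along the way, the symbol is -1.

-1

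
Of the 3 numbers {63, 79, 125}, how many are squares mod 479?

(63/479) = +1 → QR.
(79/479) = -1 → non-residue.
(125/479) = +1 → QR.
Total quadratic residues among the 3: 2.

2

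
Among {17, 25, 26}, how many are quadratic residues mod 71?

(17/71) = -1 → non-residue.
(25/71) = +1 → QR.
(26/71) = -1 → non-residue.
Total quadratic residues among the 3: 1.

1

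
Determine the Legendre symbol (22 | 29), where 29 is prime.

1

Pull out 2: since 29 ≡ 5 (mod 8), (2/29) = -1.
Reciprocity: 11 ≡ 3 and 29 ≡ 1 (mod 4), so (11/29) = +(29/11).
Reduce top mod 11: now compute (7/11).
Reciprocity: 7 ≡ 3 and 11 ≡ 3 (mod 4), so (7/11) = −(11/7).
Reduce top mod 7: now compute (4/7).
Pull out 2^2: since 7 ≡ 7 (mod 8), (2/7) = +1, so (2/7)^2 = +1.
Reached (1/7) = 1. Collecting the sign flips along the way, the symbol is +1.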